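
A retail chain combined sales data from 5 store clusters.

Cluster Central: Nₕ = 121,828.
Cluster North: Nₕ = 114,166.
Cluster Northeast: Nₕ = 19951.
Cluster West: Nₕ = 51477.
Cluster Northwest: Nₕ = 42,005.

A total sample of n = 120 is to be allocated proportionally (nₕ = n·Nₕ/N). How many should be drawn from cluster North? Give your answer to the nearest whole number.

Share of cluster North = 114166/349427 = 0.32672.
Allocate 120 × 0.32672 = 39.207... → 39.

39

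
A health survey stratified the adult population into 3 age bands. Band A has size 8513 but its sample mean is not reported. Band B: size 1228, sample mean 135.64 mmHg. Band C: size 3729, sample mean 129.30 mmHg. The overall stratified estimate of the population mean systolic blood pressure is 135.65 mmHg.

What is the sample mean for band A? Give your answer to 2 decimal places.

Σ Nₕx̄ₕ = N·μ, so 8513·x̄_A = 13470·135.65 − (1228·135.64 + 3729·129.30).
= 1827205.5 − 648725.62 = 1178479.88.
x̄_A = 1178479.88 / 8513 = 138.4330... → 138.43.

138.43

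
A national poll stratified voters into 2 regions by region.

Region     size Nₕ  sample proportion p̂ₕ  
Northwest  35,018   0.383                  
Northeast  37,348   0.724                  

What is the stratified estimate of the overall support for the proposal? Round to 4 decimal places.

N = 35018 + 37348 = 72366.
Overall proportion = Σ (Nₕ/N)·p̂ₕ.
Σ Nₕp̂ₕ = 13411.894 + 27039.952 = 40451.846.
40451.846 / 72366 = 0.558990... → 0.5590.

0.5590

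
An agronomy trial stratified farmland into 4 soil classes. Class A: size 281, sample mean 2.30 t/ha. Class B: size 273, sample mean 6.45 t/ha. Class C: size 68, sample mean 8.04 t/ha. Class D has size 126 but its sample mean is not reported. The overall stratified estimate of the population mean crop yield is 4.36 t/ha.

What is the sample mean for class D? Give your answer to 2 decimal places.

2.44

N = 281 + 273 + 68 + 126 = 748.
Overall total = μ·N = 4.36·748 = 3261.28.
Subtract the known strata: 281·2.30 + 273·6.45 + 68·8.04 = 2953.87.
Remaining total for class D: 3261.28 − 2953.87 = 307.41.
Divide by its size: 307.41 / 126 = 2.4398... → 2.44.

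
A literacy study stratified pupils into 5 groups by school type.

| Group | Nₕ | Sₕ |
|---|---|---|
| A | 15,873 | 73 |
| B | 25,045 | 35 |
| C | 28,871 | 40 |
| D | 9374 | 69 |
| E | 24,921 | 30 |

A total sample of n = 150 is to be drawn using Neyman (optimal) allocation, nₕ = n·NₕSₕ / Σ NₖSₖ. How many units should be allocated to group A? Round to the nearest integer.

Σ NₕSₕ = 15873·73 + 25045·35 + 28871·40 + 9374·69 + 24921·30 = 4584580.
Share for A: 1158729/4584580 = 0.25274.
n_A = 150 × 0.25274 = 37.912... → 38.

38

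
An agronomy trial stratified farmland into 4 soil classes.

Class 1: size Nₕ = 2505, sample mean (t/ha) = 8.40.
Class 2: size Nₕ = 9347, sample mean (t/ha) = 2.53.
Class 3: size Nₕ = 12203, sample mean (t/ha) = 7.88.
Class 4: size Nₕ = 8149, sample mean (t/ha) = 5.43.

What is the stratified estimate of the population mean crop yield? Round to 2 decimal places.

x̄_st = (Σ Nₕx̄ₕ) / (Σ Nₕ) = (2505·8.40 + 9347·2.53 + 12203·7.88 + 8149·5.43) / 32204
= 185098.62 / 32204 = 5.7477... → 5.75.

5.75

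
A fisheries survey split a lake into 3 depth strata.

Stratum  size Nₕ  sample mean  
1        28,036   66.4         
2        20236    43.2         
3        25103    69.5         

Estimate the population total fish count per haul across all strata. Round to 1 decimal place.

Population total = Σ Nₕ·x̄ₕ (each stratum's size times its mean).
28036·66.4 + 20236·43.2 + 25103·69.5 = 1861590.4 + 874195.2 + 1744658.5 = 4480444.1.

4480444.1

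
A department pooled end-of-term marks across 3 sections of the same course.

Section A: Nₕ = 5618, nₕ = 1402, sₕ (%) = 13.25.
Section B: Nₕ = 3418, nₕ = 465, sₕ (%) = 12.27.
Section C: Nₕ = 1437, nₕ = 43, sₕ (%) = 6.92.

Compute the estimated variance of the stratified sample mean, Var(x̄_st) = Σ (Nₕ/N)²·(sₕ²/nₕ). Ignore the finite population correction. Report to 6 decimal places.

N = 10473; Wₕ = Nₕ/N.
section A: (5618/10473)²·13.25²/1402 = 0.036033380
section B: (3418/10473)²·12.27²/465 = 0.034485623
section C: (1437/10473)²·6.92²/43 = 0.020965975
Sum = 0.091484979 → 0.091485.

0.091485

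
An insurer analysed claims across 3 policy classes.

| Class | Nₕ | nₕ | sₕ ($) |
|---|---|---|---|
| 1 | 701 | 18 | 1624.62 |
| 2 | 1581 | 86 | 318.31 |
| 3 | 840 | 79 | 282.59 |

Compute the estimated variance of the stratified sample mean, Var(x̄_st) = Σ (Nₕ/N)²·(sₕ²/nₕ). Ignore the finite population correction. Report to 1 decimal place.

7768.0

N = 3122; Wₕ = Nₕ/N.
class 1: (701/3122)²·1624.62²/18 = 7392.6701
class 2: (1581/3122)²·318.31²/86 = 302.1343
class 3: (840/3122)²·282.59²/79 = 73.1778
Sum = 7767.9822 → 7768.0.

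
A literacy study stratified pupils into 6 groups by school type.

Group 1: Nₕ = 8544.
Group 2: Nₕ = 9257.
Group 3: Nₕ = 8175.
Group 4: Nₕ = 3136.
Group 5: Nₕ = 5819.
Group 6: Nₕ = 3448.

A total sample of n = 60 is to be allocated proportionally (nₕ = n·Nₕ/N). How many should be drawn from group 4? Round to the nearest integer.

Share of group 4 = 3136/38379 = 0.08171.
Allocate 60 × 0.08171 = 4.903... → 5.

5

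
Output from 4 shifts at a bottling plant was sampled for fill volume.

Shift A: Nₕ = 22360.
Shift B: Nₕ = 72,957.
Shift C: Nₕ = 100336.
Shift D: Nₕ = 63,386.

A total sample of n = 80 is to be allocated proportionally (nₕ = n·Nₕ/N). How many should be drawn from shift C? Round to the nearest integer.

31

N = 22360 + 72957 + 100336 + 63386 = 259039.
n_C = 80·100336/259039 = 30.987... → 31.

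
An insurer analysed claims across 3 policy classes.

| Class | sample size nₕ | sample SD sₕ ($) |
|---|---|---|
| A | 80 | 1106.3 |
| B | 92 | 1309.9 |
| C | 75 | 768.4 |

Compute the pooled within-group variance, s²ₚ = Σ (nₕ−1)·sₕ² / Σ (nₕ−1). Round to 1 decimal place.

1215253.2

Degrees of freedom: 79 + 91 + 74 = 244.
Σ(nₕ−1)sₕ² = 79·1223899.69 + 91·1715838.01 + 74·590438.56 = 296521787.86.
s²ₚ = 296521787.86 / 244 = 1215253.229... → 1215253.2.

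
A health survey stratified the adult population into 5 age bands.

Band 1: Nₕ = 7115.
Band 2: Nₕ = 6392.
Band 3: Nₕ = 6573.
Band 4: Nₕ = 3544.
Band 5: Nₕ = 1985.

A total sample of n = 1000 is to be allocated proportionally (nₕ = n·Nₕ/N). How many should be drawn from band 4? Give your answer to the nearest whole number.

N = 7115 + 6392 + 6573 + 3544 + 1985 = 25609.
n_4 = 1000·3544/25609 = 138.389... → 138.

138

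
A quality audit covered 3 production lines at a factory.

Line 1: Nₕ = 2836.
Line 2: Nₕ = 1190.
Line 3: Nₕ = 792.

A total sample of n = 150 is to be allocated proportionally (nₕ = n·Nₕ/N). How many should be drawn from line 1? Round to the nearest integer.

88

Share of line 1 = 2836/4818 = 0.58863.
Allocate 150 × 0.58863 = 88.294... → 88.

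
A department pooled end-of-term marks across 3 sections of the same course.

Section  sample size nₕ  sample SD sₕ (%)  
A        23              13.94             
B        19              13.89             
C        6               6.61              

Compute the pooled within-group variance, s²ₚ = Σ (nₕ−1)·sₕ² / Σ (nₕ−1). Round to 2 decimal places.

Degrees of freedom: 22 + 18 + 5 = 45.
Σ(nₕ−1)sₕ² = 22·194.3236 + 18·192.9321 + 5·43.6921 = 7966.3575.
s²ₚ = 7966.3575 / 45 = 177.0302... → 177.03.

177.03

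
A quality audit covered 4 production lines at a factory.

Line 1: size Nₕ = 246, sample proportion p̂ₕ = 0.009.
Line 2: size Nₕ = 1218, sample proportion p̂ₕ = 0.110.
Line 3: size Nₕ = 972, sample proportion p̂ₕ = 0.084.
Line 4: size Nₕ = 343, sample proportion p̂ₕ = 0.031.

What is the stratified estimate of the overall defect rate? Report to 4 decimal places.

Wₕ = Nₕ/N with N = 2779: 0.0885, 0.4383, 0.3498, 0.1234.
p̂_st = 0.0885·0.009 + 0.4383·0.110 + 0.3498·0.084 + 0.1234·0.031 ≈ 0.082215... → 0.0822.

0.0822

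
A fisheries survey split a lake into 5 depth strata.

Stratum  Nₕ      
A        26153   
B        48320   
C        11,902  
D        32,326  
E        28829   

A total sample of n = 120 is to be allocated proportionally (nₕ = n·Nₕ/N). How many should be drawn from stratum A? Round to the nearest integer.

21

N = 26153 + 48320 + 11902 + 32326 + 28829 = 147530.
n_A = 120·26153/147530 = 21.273... → 21.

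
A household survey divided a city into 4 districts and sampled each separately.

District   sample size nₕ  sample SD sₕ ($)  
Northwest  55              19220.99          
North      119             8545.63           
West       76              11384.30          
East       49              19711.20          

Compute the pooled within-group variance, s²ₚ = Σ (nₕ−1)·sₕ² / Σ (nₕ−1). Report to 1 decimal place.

Northwest: (55−1)·19220.99² = 54·369446456.5801 = 19950108655.3254
North: (119−1)·8545.63² = 118·73027792.0969 = 8617279467.4342
West: (76−1)·11384.30² = 75·129602286.49 = 9720171486.75
East: (49−1)·19711.20² = 48·388531405.44 = 18649507461.12
Numerator = 56937067070.6296; denominator = Σ(nₕ−1) = 295.
s²ₚ = 56937067070.6296/295 = 193007007.019... → 193007007.0.

193007007.0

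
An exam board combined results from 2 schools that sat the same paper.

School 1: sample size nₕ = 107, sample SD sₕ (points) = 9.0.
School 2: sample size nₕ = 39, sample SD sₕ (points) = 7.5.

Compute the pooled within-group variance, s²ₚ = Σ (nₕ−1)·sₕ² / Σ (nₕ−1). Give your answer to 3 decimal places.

Degrees of freedom: 106 + 38 = 144.
Σ(nₕ−1)sₕ² = 106·81 + 38·56.25 = 10723.5.
s²ₚ = 10723.5 / 144 = 74.46875 → 74.469.

74.469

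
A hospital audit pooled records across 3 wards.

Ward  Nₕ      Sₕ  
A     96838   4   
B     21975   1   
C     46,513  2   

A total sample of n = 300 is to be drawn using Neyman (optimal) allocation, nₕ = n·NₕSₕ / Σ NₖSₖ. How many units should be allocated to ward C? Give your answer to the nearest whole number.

56

A: NₕSₕ = 96838·4 = 387352
B: NₕSₕ = 21975·1 = 21975
C: NₕSₕ = 46513·2 = 93026
Σ NₕSₕ = 502353.
n_C = 300·93026/502353 = 55.554... → 56.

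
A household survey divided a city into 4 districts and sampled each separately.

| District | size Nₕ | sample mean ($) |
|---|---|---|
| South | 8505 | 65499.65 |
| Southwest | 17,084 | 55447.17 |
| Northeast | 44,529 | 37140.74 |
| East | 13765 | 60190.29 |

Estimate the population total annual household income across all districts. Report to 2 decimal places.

3986693328.84

South: 8505·65499.65 = 557074523.25
Southwest: 17084·55447.17 = 947259452.28
Northeast: 44529·37140.74 = 1653840011.46
East: 13765·60190.29 = 828519341.85
τ̂ = Σ Nₕx̄ₕ = 3986693328.84.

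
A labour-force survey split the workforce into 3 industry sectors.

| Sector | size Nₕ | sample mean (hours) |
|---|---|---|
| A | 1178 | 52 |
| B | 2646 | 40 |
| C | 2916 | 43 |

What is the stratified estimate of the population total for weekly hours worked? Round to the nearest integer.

292484

A: 1178·52 = 61256
B: 2646·40 = 105840
C: 2916·43 = 125388
τ̂ = Σ Nₕx̄ₕ = 292484.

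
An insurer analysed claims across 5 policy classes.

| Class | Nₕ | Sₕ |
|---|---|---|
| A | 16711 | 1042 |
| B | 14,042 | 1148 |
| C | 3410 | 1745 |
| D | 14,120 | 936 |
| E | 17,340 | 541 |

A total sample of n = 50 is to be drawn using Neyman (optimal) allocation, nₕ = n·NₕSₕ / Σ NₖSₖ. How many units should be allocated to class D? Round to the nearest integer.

A: NₕSₕ = 16711·1042 = 17412862
B: NₕSₕ = 14042·1148 = 16120216
C: NₕSₕ = 3410·1745 = 5950450
D: NₕSₕ = 14120·936 = 13216320
E: NₕSₕ = 17340·541 = 9380940
Σ NₕSₕ = 62080788.
n_D = 50·13216320/62080788 = 10.644... → 11.

11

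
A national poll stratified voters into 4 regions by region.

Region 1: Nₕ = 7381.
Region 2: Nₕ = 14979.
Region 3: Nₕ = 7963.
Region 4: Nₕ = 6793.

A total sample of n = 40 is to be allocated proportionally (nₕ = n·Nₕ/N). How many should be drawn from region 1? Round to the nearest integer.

N = 7381 + 14979 + 7963 + 6793 = 37116.
n_1 = 40·7381/37116 = 7.955... → 8.

8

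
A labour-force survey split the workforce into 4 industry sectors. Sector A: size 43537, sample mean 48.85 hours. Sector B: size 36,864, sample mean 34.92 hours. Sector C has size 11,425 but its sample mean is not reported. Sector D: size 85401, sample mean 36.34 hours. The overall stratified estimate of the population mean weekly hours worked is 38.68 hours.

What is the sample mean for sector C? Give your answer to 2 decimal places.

29.55

N = 43537 + 36864 + 11425 + 85401 = 177227.
Overall total = μ·N = 38.68·177227 = 6855140.36.
Subtract the known strata: 43537·48.85 + 36864·34.92 + 85401·36.34 = 6517545.67.
Remaining total for sector C: 6855140.36 − 6517545.67 = 337594.69.
Divide by its size: 337594.69 / 11425 = 29.5488... → 29.55.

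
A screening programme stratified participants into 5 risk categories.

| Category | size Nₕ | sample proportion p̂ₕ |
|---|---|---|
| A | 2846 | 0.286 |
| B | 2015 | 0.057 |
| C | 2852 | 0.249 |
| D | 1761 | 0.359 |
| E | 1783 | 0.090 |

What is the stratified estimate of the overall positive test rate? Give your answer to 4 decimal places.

0.2160

N = 2846 + 2015 + 2852 + 1761 + 1783 = 11257.
Overall proportion = Σ (Nₕ/N)·p̂ₕ.
Σ Nₕp̂ₕ = 813.956 + 114.855 + 710.148 + 632.199 + 160.47 = 2431.628.
2431.628 / 11257 = 0.216010... → 0.2160.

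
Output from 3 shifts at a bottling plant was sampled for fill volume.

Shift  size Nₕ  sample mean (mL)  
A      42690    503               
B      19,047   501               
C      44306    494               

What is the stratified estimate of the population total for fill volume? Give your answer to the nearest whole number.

Population total = Σ Nₕ·x̄ₕ (each stratum's size times its mean).
42690·503 + 19047·501 + 44306·494 = 21473070 + 9542547 + 21887164 = 52902781.

52902781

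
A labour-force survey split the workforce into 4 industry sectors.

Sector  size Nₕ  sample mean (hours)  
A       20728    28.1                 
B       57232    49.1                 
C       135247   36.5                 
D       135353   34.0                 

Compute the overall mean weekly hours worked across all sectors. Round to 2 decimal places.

N = 348560; weights Wₕ = Nₕ/N = (0.0595, 0.1642, 0.3880, 0.3883).
x̄_st = Σ Wₕ·x̄ₕ = 0.0595·28.1 + 0.1642·49.1 + 0.3880·36.5 + 0.3883·34.0 ≈ 37.0985...
→ 37.10.

37.10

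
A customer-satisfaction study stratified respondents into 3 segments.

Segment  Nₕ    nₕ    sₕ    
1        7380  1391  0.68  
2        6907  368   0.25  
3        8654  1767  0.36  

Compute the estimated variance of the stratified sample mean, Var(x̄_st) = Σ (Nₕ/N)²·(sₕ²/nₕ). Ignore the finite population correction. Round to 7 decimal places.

0.0000602

N = 22941. Term for each stratum: Wₕ²sₕ²/nₕ.
Var(x̄_st) = 0.0000344016 + 0.0000153952 + 0.0000104370 = 0.0000602339 → 0.0000602.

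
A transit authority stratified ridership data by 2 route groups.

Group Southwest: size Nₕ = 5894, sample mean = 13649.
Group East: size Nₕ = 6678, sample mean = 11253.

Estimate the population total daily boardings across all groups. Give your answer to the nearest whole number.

Southwest: 5894·13649 = 80447206
East: 6678·11253 = 75147534
τ̂ = Σ Nₕx̄ₕ = 155594740.

155594740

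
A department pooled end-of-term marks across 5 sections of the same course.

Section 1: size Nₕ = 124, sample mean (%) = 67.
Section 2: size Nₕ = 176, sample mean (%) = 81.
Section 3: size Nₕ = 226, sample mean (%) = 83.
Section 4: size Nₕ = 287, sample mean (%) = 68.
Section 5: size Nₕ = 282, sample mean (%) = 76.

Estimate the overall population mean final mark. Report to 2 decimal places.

N = 124 + 176 + 226 + 287 + 282 = 1095.
Overall mean = Σ (Nₕ/N)·x̄ₕ — weight by population share, not a simple average.
Σ Nₕx̄ₕ = 124·67 + 176·81 + 226·83 + 287·68 + 282·76 = 8308 + 14256 + 18758 + 19516 + 21432 = 82270.
Divide by N: 82270 / 1095 = 75.1324... → 75.13.

75.13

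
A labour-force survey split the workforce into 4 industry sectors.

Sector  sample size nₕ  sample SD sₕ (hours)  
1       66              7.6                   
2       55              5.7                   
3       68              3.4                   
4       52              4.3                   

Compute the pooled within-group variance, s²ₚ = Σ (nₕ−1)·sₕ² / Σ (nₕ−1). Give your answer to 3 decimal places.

30.491

1: (66−1)·7.6² = 65·57.76 = 3754.4
2: (55−1)·5.7² = 54·32.49 = 1754.46
3: (68−1)·3.4² = 67·11.56 = 774.52
4: (52−1)·4.3² = 51·18.49 = 942.99
Numerator = 7226.37; denominator = Σ(nₕ−1) = 237.
s²ₚ = 7226.37/237 = 30.49101... → 30.491.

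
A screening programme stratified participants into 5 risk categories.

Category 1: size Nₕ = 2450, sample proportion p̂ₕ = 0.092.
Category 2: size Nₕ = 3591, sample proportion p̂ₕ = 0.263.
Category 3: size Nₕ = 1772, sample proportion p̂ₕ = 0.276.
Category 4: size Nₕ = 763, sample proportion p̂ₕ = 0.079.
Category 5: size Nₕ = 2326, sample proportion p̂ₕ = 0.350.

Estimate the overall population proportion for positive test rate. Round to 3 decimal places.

0.232

Wₕ = Nₕ/N with N = 10902: 0.2247, 0.3294, 0.1625, 0.0700, 0.2134.
p̂_st = 0.2247·0.092 + 0.3294·0.263 + 0.1625·0.276 + 0.0700·0.079 + 0.2134·0.350 ≈ 0.23237... → 0.232.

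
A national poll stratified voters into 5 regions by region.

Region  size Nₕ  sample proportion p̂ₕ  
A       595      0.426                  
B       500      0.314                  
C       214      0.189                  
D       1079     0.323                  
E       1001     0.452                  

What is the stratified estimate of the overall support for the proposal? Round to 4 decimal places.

0.3694

N = 595 + 500 + 214 + 1079 + 1001 = 3389.
Overall proportion = Σ (Nₕ/N)·p̂ₕ.
Σ Nₕp̂ₕ = 253.47 + 157 + 40.446 + 348.517 + 452.452 = 1251.885.
1251.885 / 3389 = 0.369397... → 0.3694.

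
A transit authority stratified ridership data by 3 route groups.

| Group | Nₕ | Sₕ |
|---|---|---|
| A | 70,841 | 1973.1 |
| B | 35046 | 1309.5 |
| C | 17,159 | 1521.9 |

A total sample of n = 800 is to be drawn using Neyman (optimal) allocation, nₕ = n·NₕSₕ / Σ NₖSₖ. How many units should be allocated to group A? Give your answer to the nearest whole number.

Σ NₕSₕ = 70841·1973.1 + 35046·1309.5 + 17159·1521.9 = 211783396.2.
Share for A: 139776377.1/211783396.2 = 0.66000.
n_A = 800 × 0.66000 = 527.997... → 528.

528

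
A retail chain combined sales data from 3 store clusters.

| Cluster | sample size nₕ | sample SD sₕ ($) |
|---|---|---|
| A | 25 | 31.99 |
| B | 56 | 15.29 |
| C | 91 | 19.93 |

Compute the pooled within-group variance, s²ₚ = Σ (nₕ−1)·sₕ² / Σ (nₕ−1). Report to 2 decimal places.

432.94

Degrees of freedom: 24 + 55 + 90 = 169.
Σ(nₕ−1)sₕ² = 24·1023.3601 + 55·233.7841 + 90·397.2049 = 73167.2089.
s²ₚ = 73167.2089 / 169 = 432.9421... → 432.94.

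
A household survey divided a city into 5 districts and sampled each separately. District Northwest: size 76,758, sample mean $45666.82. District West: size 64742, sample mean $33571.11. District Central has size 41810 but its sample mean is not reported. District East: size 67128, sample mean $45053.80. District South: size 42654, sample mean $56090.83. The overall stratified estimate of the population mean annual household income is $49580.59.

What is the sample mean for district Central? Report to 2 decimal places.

82182.49

Σ Nₕx̄ₕ = N·μ, so 41810·x̄_Central = 293092·49580.59 − (76758·45666.82 + 64742·33571.11 + 67128·45053.80 + 42654·56090.83).
= 14531674284.28 − 11095624322.4 = 3436049961.88.
x̄_Central = 3436049961.88 / 41810 = 82182.4913... → 82182.49.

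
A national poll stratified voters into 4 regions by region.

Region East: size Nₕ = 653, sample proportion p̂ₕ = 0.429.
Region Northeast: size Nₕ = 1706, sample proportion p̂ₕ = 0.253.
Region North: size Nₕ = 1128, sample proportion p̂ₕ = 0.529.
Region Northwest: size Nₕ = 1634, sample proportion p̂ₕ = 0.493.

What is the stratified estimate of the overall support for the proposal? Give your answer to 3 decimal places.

0.413

Wₕ = Nₕ/N with N = 5121: 0.1275, 0.3331, 0.2203, 0.3191.
p̂_st = 0.1275·0.429 + 0.3331·0.253 + 0.2203·0.529 + 0.3191·0.493 ≈ 0.41282... → 0.413.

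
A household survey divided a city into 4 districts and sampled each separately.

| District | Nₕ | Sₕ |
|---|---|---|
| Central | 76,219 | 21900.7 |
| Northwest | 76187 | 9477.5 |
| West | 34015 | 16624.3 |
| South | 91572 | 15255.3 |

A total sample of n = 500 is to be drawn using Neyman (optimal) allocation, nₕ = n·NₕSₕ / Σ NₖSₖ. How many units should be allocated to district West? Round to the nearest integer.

65

Σ NₕSₕ = 76219·21900.7 + 76187·9477.5 + 34015·16624.3 + 91572·15255.3 = 4353745641.9.
Share for West: 565475564.5/4353745641.9 = 0.12988.
n_West = 500 × 0.12988 = 64.941... → 65.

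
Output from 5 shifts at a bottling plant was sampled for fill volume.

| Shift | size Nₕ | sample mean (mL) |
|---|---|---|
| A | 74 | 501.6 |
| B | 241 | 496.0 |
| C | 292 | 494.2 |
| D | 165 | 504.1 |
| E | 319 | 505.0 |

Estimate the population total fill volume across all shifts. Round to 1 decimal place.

Estimate total by summing Nₕ·x̄ₕ over strata.
74·501.6 + 241·496.0 + 292·494.2 + 165·504.1 + 319·505.0 = 37118.4 + 119536 + 144306.4 + 83176.5 + 161095 = 545232.3.

545232.3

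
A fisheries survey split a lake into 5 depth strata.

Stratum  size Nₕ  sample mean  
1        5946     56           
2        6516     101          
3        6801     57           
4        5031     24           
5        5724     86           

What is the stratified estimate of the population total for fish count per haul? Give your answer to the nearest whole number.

Population total = Σ Nₕ·x̄ₕ (each stratum's size times its mean).
5946·56 + 6516·101 + 6801·57 + 5031·24 + 5724·86 = 332976 + 658116 + 387657 + 120744 + 492264 = 1991757.

1991757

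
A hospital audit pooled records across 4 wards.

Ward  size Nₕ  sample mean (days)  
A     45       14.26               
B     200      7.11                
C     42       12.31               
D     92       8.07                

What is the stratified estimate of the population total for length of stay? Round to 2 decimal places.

3323.16

Population total = Σ Nₕ·x̄ₕ (each stratum's size times its mean).
45·14.26 + 200·7.11 + 42·12.31 + 92·8.07 = 641.7 + 1422 + 517.02 + 742.44 = 3323.16.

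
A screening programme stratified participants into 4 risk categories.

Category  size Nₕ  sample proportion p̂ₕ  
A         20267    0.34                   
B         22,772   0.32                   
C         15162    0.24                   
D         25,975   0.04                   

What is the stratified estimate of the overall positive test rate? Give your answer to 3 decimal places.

0.224

Wₕ = Nₕ/N with N = 84176: 0.2408, 0.2705, 0.1801, 0.3086.
p̂_st = 0.2408·0.34 + 0.2705·0.32 + 0.1801·0.24 + 0.3086·0.04 ≈ 0.22400... → 0.224.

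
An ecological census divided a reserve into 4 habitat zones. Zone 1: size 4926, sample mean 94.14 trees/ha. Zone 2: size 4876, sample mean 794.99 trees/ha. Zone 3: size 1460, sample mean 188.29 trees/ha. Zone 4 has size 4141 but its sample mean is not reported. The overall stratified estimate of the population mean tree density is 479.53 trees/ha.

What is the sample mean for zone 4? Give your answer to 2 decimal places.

N = 4926 + 4876 + 1460 + 4141 = 15403.
Overall total = μ·N = 479.53·15403 = 7386200.59.
Subtract the known strata: 4926·94.14 + 4876·794.99 + 1460·188.29 = 4615008.28.
Remaining total for zone 4: 7386200.59 − 4615008.28 = 2771192.31.
Divide by its size: 2771192.31 / 4141 = 669.2085... → 669.21.

669.21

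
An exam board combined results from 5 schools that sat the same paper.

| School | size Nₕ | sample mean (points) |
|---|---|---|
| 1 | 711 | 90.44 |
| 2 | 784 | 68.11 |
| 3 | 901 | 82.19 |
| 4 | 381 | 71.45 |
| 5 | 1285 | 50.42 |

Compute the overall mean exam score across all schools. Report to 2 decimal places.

x̄_st = (Σ Nₕx̄ₕ) / (Σ Nₕ) = (711·90.44 + 784·68.11 + 901·82.19 + 381·71.45 + 1285·50.42) / 4062
= 283766.42 / 4062 = 69.8588... → 69.86.

69.86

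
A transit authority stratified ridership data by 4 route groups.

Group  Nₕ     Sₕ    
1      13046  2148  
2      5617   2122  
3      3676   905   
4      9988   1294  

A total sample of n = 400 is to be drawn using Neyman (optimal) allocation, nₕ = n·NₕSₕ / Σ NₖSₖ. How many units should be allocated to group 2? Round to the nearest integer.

85

Σ NₕSₕ = 13046·2148 + 5617·2122 + 3676·905 + 9988·1294 = 56193334.
Share for 2: 11919274/56193334 = 0.21211.
n_2 = 400 × 0.21211 = 84.845... → 85.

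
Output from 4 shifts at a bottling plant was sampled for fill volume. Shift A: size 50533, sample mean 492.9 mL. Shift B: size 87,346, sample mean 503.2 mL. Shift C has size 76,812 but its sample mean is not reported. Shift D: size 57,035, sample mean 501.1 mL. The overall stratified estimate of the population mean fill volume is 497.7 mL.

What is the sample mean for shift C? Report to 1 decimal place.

N = 50533 + 87346 + 76812 + 57035 = 271726.
Overall total = μ·N = 497.7·271726 = 135238030.2.
Subtract the known strata: 50533·492.9 + 87346·503.2 + 57035·501.1 = 97440461.4.
Remaining total for shift C: 135238030.2 − 97440461.4 = 37797568.8.
Divide by its size: 37797568.8 / 76812 = 492.079... → 492.1.

492.1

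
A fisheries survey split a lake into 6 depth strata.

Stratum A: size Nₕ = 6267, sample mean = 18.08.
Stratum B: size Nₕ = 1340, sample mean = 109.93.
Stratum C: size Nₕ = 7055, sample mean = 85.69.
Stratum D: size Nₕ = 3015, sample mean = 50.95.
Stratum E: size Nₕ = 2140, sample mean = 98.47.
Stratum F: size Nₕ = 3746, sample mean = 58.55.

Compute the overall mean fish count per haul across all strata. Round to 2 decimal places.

x̄_st = (Σ Nₕx̄ₕ) / (Σ Nₕ) = (6267·18.08 + 1340·109.93 + 7055·85.69 + 3015·50.95 + 2140·98.47 + 3746·58.55) / 23563
= 1448824.86 / 23563 = 61.4873... → 61.49.

61.49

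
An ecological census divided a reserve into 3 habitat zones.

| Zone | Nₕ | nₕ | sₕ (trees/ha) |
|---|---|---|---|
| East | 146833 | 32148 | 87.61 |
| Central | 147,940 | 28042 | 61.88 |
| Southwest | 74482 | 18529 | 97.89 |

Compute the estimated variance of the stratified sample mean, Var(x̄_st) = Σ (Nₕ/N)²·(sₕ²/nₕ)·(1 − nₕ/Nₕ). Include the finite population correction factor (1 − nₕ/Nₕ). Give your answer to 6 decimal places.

N = 369255; Wₕ = Nₕ/N.
zone East: (146833/369255)²·87.61²/32148·(1 − 32148/146833) = 0.029487023
zone Central: (147940/369255)²·61.88²/28042·(1 − 28042/147940) = 0.017763822
zone Southwest: (74482/369255)²·97.89²/18529·(1 − 18529/74482) = 0.015806897
Sum = 0.063057741 → 0.063058.

0.063058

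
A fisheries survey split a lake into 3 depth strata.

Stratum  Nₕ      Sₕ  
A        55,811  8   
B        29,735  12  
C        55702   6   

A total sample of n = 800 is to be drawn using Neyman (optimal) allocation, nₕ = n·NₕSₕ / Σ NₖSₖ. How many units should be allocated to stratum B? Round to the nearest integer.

Σ NₕSₕ = 55811·8 + 29735·12 + 55702·6 = 1137520.
Share for B: 356820/1137520 = 0.31368.
n_B = 800 × 0.31368 = 250.946... → 251.

251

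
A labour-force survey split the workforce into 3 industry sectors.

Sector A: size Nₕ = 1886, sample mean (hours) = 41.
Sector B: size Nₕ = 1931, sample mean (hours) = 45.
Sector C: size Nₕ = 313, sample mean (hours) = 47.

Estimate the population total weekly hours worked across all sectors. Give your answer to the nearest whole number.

178932

Estimate total by summing Nₕ·x̄ₕ over strata.
1886·41 + 1931·45 + 313·47 = 77326 + 86895 + 14711 = 178932.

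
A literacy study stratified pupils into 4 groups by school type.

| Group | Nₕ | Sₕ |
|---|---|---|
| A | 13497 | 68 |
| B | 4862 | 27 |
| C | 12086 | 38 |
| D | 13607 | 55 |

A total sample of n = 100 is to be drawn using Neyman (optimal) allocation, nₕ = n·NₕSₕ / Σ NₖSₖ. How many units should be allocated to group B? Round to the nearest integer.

6

Σ NₕSₕ = 13497·68 + 4862·27 + 12086·38 + 13607·55 = 2256723.
Share for B: 131274/2256723 = 0.05817.
n_B = 100 × 0.05817 = 5.817... → 6.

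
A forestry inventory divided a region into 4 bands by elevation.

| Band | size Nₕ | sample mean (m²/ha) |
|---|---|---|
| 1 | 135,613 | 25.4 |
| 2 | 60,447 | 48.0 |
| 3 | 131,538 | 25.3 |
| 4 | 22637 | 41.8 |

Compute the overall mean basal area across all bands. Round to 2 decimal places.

N = 135613 + 60447 + 131538 + 22637 = 350235.
The stratified mean weights each stratum mean by its population share Nₕ/N.
Σ Nₕx̄ₕ = 135613·25.4 + 60447·48.0 + 131538·25.3 + 22637·41.8 = 3444570.2 + 2901456 + 3327911.4 + 946226.6 = 10620164.2.
Divide by N: 10620164.2 / 350235 = 30.3230... → 30.32.

30.32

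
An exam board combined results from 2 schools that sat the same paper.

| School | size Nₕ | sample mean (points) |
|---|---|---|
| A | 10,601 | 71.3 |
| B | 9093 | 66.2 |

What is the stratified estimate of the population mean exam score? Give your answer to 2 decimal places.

x̄_st = (Σ Nₕx̄ₕ) / (Σ Nₕ) = (10601·71.3 + 9093·66.2) / 19694
= 1357807.9 / 19694 = 68.9453... → 68.95.

68.95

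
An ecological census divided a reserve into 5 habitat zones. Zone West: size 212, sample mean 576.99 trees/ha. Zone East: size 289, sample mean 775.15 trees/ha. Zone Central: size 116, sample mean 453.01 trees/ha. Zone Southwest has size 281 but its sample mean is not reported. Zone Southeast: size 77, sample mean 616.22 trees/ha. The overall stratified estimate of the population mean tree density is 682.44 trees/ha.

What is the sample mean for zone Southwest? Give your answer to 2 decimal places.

779.50

N = 212 + 289 + 116 + 281 + 77 = 975.
Overall total = μ·N = 682.44·975 = 665379.
Subtract the known strata: 212·576.99 + 289·775.15 + 116·453.01 + 77·616.22 = 446338.33.
Remaining total for zone Southwest: 665379 − 446338.33 = 219040.67.
Divide by its size: 219040.67 / 281 = 779.5042... → 779.50.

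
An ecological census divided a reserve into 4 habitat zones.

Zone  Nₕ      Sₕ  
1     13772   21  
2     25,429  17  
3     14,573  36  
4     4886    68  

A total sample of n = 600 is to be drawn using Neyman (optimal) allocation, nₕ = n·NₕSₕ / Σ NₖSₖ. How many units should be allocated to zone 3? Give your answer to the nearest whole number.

1: NₕSₕ = 13772·21 = 289212
2: NₕSₕ = 25429·17 = 432293
3: NₕSₕ = 14573·36 = 524628
4: NₕSₕ = 4886·68 = 332248
Σ NₕSₕ = 1578381.
n_3 = 600·524628/1578381 = 199.430... → 199.

199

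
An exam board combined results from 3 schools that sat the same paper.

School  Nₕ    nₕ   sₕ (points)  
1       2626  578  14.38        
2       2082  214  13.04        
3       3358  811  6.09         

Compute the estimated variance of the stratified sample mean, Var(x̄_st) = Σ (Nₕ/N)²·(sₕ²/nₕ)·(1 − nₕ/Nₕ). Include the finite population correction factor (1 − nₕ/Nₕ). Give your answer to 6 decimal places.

0.083084

N = 8066; Wₕ = Nₕ/N.
school 1: (2626/8066)²·14.38²/578·(1 − 578/2626) = 0.029573190
school 2: (2082/8066)²·13.04²/214·(1 − 214/2082) = 0.047498793
school 3: (3358/8066)²·6.09²/811·(1 − 811/3358) = 0.006011833
Sum = 0.083083816 → 0.083084.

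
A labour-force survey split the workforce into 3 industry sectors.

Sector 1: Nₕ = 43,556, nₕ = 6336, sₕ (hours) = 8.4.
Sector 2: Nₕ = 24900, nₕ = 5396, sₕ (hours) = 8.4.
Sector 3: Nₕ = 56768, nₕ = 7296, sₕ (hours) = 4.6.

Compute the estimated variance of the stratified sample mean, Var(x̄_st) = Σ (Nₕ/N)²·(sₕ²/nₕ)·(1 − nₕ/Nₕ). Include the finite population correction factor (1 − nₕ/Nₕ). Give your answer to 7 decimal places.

0.0020757

N = 125224. Term for each stratum: Wₕ²sₕ²/nₕ·(1−nₕ/Nₕ).
Var(x̄_st) = 0.0011513109 + 0.0004049809 + 0.0005194201 = 0.0020757119 → 0.0020757.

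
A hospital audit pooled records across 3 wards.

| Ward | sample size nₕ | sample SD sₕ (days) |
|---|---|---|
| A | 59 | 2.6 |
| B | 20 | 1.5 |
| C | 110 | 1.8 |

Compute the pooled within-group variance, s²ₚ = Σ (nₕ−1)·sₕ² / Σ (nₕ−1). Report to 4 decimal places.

Degrees of freedom: 58 + 19 + 109 = 186.
Σ(nₕ−1)sₕ² = 58·6.76 + 19·2.25 + 109·3.24 = 787.99.
s²ₚ = 787.99 / 186 = 4.236505... → 4.2365.

4.2365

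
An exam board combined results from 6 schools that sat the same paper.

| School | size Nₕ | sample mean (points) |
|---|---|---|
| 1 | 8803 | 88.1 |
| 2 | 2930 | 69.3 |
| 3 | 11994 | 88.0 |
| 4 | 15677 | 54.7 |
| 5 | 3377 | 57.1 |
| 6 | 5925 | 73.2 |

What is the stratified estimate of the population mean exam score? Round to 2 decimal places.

72.23

x̄_st = (Σ Nₕx̄ₕ) / (Σ Nₕ) = (8803·88.1 + 2930·69.3 + 11994·88.0 + 15677·54.7 + 3377·57.1 + 5925·73.2) / 48706
= 3518133.9 / 48706 = 72.2320... → 72.23.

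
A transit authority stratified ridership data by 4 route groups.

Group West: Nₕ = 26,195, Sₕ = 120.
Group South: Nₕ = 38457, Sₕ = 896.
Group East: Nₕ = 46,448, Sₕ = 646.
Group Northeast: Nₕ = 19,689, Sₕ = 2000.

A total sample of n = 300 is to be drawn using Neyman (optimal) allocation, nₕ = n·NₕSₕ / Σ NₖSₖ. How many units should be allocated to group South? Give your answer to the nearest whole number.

West: NₕSₕ = 26195·120 = 3143400
South: NₕSₕ = 38457·896 = 34457472
East: NₕSₕ = 46448·646 = 30005408
Northeast: NₕSₕ = 19689·2000 = 39378000
Σ NₕSₕ = 106984280.
n_South = 300·34457472/106984280 = 96.624... → 97.

97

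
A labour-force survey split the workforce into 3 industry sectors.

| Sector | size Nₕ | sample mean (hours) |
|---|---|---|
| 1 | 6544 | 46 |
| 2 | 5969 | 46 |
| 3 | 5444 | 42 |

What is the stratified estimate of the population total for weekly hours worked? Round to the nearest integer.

804246

Population total = Σ Nₕ·x̄ₕ (each stratum's size times its mean).
6544·46 + 5969·46 + 5444·42 = 301024 + 274574 + 228648 = 804246.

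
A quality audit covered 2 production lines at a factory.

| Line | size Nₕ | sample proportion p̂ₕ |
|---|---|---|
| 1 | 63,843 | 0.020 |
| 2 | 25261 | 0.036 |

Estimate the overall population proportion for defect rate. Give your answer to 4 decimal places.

N = 63843 + 25261 = 89104.
Overall proportion = Σ (Nₕ/N)·p̂ₕ.
Σ Nₕp̂ₕ = 1276.86 + 909.396 = 2186.256.
2186.256 / 89104 = 0.024536... → 0.0245.

0.0245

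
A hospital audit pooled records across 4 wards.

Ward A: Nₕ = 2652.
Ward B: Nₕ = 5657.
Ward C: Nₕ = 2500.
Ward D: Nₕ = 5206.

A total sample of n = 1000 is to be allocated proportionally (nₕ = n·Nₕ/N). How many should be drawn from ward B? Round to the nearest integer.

N = 2652 + 5657 + 2500 + 5206 = 16015.
n_B = 1000·5657/16015 = 353.231... → 353.

353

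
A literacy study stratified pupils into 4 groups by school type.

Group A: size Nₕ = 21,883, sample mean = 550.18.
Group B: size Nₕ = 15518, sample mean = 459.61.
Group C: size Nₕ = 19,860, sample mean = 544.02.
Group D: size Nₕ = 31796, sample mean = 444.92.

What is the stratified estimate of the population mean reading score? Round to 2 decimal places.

N = 21883 + 15518 + 19860 + 31796 = 89057.
The stratified mean weights each stratum mean by its population share Nₕ/N.
Σ Nₕx̄ₕ = 21883·550.18 + 15518·459.61 + 19860·544.02 + 31796·444.92 = 12039588.94 + 7132227.98 + 10804237.2 + 14146676.32 = 44122730.44.
Divide by N: 44122730.44 / 89057 = 495.4437... → 495.44.

495.44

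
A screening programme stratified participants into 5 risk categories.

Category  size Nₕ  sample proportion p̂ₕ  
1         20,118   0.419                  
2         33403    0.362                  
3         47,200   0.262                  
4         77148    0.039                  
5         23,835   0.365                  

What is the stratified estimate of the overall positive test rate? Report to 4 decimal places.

0.2211

Wₕ = Nₕ/N with N = 201704: 0.0997, 0.1656, 0.2340, 0.3825, 0.1182.
p̂_st = 0.0997·0.419 + 0.1656·0.362 + 0.2340·0.262 + 0.3825·0.039 + 0.1182·0.365 ≈ 0.221098... → 0.2211.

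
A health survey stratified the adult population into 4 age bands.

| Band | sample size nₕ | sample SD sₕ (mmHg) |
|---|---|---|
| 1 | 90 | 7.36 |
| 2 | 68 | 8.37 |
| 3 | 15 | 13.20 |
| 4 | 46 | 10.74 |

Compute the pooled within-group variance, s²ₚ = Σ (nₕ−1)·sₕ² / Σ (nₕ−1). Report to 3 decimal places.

Degrees of freedom: 89 + 67 + 14 + 45 = 215.
Σ(nₕ−1)sₕ² = 89·54.1696 + 67·70.0569 + 14·174.24 + 45·115.3476 = 17144.9087.
s²ₚ = 17144.9087 / 215 = 79.74376... → 79.744.

79.744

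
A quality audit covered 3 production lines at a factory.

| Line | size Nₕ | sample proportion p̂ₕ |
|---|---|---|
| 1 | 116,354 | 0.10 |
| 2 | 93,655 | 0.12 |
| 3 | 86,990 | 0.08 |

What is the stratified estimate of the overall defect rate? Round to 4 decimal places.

Wₕ = Nₕ/N with N = 296999: 0.3918, 0.3153, 0.2929.
p̂_st = 0.3918·0.10 + 0.3153·0.12 + 0.2929·0.08 ≈ 0.100449... → 0.1004.

0.1004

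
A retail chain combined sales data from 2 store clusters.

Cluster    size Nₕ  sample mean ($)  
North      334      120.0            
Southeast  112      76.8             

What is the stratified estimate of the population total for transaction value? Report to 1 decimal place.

Estimate total by summing Nₕ·x̄ₕ over strata.
334·120.0 + 112·76.8 = 40080 + 8601.6 = 48681.6.

48681.6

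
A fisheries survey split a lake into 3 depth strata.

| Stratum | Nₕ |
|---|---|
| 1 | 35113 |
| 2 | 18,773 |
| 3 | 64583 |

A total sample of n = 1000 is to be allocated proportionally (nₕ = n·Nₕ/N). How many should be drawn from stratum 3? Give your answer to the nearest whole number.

545

Share of stratum 3 = 64583/118469 = 0.54515.
Allocate 1000 × 0.54515 = 545.147... → 545.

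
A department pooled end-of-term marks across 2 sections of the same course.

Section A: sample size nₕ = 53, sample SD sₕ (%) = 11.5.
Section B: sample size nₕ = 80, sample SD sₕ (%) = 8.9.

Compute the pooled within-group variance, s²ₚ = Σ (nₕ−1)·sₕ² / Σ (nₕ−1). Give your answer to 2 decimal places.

A: (53−1)·11.5² = 52·132.25 = 6877
B: (80−1)·8.9² = 79·79.21 = 6257.59
Numerator = 13134.59; denominator = Σ(nₕ−1) = 131.
s²ₚ = 13134.59/131 = 100.2640... → 100.26.

100.26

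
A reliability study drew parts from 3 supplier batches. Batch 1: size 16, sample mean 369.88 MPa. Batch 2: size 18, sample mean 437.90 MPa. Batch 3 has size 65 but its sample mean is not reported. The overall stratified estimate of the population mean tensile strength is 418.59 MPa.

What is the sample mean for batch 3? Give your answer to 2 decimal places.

N = 16 + 18 + 65 = 99.
Overall total = μ·N = 418.59·99 = 41440.41.
Subtract the known strata: 16·369.88 + 18·437.90 = 13800.28.
Remaining total for batch 3: 41440.41 − 13800.28 = 27640.13.
Divide by its size: 27640.13 / 65 = 425.2328... → 425.23.

425.23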